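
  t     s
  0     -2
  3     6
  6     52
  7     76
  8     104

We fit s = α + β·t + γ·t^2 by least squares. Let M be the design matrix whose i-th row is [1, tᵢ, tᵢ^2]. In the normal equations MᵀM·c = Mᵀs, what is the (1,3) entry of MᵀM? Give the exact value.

158

Row 1 ↔ basis 1, column 3 ↔ basis t^2, so (MᵀM)_{1,3} = Σᵢ t^2 = (1)·(0) + (1)·(9) + (1)·(36) + (1)·(49) + (1)·(64) = 158.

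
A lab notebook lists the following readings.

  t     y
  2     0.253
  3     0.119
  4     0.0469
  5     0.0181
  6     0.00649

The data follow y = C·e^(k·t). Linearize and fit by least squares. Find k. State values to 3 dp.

k = -0.921

Linearized form: ln y = k·t + ln C. From the 5 transformed points,
Σt = 20.0000, Σ(t)² = 90.0000, Σln y = -15.6121, Σt·ln y = -71.6578.
Equations: 90.0000·k + 20.0000·ln C = -71.6578;  20.0000·k + 5·ln C = -15.6121.
Δ = 90.0000·5 − (20.0000)² = 50.0000; k = (-71.6578·5 − 20.0000·-15.6121)/50.0000 = -0.92095, ln C = (90.0000·-15.6121 − 20.0000·-71.6578)/50.0000 = 0.56137.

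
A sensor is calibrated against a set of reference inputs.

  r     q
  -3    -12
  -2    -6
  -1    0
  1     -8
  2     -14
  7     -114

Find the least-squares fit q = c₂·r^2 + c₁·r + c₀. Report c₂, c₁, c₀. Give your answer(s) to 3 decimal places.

Entries of AᵀA: Σr^2·r^2 = 2516, Σr^2·r = 316, Σr^2 = 68, Σr·r = 68, Σr = 4, Σ1 = 6.
And Σr^2·q = -5782, Σr·q = -786, Σq = -154.
So AᵀA·[c₂, c₁, c₀]ᵀ = Aᵀq: [[2516, 316, 68]; [316, 68, 4]; [68, 4, 6]]·[c₂, c₁, c₀]ᵀ = [-5782, -786, -154]ᵀ.
Row-reducing yields c₂ = -1055/546, c₁ = -670/273, c₀ = -194/91.

c₂ = -1.932, c₁ = -2.454, c₀ = -2.132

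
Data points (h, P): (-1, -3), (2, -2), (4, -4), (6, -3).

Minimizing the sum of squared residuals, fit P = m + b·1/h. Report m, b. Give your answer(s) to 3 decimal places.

Setting ∂/∂m … = 0 gives: 4·m + (-1/12)·b = -12;  (-1/12)·m + (193/144)·b = 1/2.
Δ = 4·(193/144) − (-1/12)² = 257/48.
m = ((-12)·(193/144) − (-1/12)·(1/2))/(257/48) = -770/257; b = (4·(1/2) − (-1/12)·(-12))/(257/48) = 48/257.

m = -2.996, b = 0.187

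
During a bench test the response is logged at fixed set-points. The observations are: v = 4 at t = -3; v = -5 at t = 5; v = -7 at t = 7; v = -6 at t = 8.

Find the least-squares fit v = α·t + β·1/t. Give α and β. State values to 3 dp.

Entries of AᵀA: Σt·t = 147, Σt·1/t = 4, Σ1/t·1/t = 132049/705600.
Right-hand side: Σt·v = -134, Σ1/t·v = -49/12.
Normal equations: [[147, 4]; [4, 132049/705600]]·[α, β]ᵀ = [-134, -49/12]ᵀ.
det = 147·(132049/705600) − 4² = 55249/4800.
α = ((-134)·(132049/705600) − 4·(-49/12))/(55249/4800) = -6169766/8121603; β = (147·(-49/12) − 4·(-134))/(55249/4800) = -308400/55249.

α = -0.760, β = -5.582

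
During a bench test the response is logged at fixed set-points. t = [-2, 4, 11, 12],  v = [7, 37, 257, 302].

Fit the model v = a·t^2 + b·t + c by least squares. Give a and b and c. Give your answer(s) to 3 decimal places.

Setting ∂/∂a … = 0 gives: 35649·a + 3115·b + 285·c = 75205;  3115·a + 285·b + 25·c = 6585;  285·a + 25·b + 4·c = 603.
Row-reducing yields a = 22565/11228, b = 11843/11228, c = 5423/5614.

a = 2.010, b = 1.055, c = 0.966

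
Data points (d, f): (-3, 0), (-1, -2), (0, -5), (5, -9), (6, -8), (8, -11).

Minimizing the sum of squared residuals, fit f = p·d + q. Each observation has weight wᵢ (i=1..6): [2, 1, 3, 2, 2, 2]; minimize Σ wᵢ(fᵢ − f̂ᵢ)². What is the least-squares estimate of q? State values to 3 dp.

q = -3.739

Compute the Gram sums: Σwᵢ·d·d = 269, Σwᵢ·d = 31, Σwᵢ·1 = 12.
Right-hand side: Σwᵢ·d·f = -360, Σwᵢ·f = -73.
AᵀWA·[p, q]ᵀ = AᵀWf becomes [[269, 31]; [31, 12]]·[p, q]ᵀ = [-360, -73]ᵀ.
Δ = 269·12 − 31² = 2267.
p = ((-360)·12 − 31·(-73))/2267 = -2057/2267; q = (269·(-73) − 31·(-360))/2267 = -8477/2267.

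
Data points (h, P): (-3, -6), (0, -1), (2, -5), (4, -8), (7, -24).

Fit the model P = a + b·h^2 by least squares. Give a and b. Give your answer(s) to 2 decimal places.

Entries of AᵀA: Σ1 = 5, Σh^2 = 78, Σh^2·h^2 = 2754.
And ΣP = -44, Σh^2·P = -1378.
Normal equations: [[5, 78]; [78, 2754]]·[a, b]ᵀ = [-44, -1378]ᵀ.
det = 5·2754 − 78² = 7686.
a = ((-44)·2754 − 78·(-1378))/7686 = -326/183; b = (5·(-1378) − 78·(-44))/7686 = -247/549.

a = -1.78, b = -0.45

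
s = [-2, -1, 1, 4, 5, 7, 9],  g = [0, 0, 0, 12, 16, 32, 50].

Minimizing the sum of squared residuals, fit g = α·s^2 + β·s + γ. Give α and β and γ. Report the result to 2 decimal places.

α = 0.54, β = 0.74, γ = -0.48

Compute the Gram sums: Σs^2·s^2 = 9861, Σs^2·s = 1253, Σs^2 = 177, Σs·s = 177, Σs = 23, Σ1 = 7.
Moment sums: Σs^2·g = 6210, Σs·g = 802, Σg = 110.
Row-reducing yields α = 18180/33397, β = 123594/166985, γ = -80516/166985.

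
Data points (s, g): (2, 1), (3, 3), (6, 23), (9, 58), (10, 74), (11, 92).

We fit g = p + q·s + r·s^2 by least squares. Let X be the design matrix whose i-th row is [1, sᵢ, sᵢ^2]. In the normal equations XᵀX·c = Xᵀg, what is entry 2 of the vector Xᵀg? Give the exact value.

Entry 2 ↔ basis s, so (Xᵀg)_{2} = Σᵢ (s)·gᵢ = (2)·(1) + (3)·(3) + (6)·(23) + (9)·(58) + (10)·(74) + (11)·(92) = 2423.

2423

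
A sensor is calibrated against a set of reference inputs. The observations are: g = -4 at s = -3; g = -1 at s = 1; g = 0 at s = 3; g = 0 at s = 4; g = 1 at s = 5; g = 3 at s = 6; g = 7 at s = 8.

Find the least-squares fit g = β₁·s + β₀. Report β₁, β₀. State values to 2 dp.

β₁ = 0.89, β₀ = -2.21

Setting ∂/∂β₁ … = 0 gives: 160·β₁ + 24·β₀ = 90;  24·β₁ + 7·β₀ = 6.
Determinant 160·7 − 24² = 544.
β₁ = (90·7 − 24·6)/544 = 243/272; β₀ = (160·6 − 24·90)/544 = -75/34.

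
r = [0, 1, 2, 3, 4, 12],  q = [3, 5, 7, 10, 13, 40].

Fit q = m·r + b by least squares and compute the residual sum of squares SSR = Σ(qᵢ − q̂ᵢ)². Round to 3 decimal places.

SSR = 5.589

The normal equations are: 174·m + 22·b = 581;  22·m + 6·b = 78.
Δ = 174·6 − 22² = 560.
m = (581·6 − 22·78)/560 = 177/56; b = (174·78 − 22·581)/560 = 79/56.
Residuals: 89/56, 3/7, -41/56, -25/28, -59/56, 37/56; SSR = 313/56.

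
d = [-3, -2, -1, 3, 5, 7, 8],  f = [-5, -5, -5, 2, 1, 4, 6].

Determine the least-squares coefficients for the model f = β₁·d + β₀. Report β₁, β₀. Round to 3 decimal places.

β₁ = 1.018, β₀ = -2.758

Sums needed: Σd·d = 161, Σd = 17, Σ1 = 7.
For Aᵀf: Σd·f = 117, Σf = -2.
Normal equations: [[161, 17]; [17, 7]]·[β₁, β₀]ᵀ = [117, -2]ᵀ.
Determinant 161·7 − 17² = 838.
β₁ = (117·7 − 17·(-2))/838 = 853/838; β₀ = (161·(-2) − 17·117)/838 = -2311/838.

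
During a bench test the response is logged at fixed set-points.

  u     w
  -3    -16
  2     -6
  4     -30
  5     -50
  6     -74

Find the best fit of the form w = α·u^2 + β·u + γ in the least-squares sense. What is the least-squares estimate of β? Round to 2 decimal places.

Entries of MᵀM: Σu^2·u^2 = 2274, Σu^2·u = 386, Σu^2 = 90, Σu·u = 90, Σu = 14, Σ1 = 5.
And Σu^2·w = -4562, Σu·w = -778, Σw = -176.
MᵀM·[α, β, γ]ᵀ = Mᵀw becomes [[2274, 386, 90]; [386, 90, 14]; [90, 14, 5]]·[α, β, γ]ᵀ = [-4562, -778, -176]ᵀ.
Inverting the 3×3 Gram matrix, [α, β, γ]ᵀ = [-10187/4771, 86/4771, 15186/4771]ᵀ.

β = 0.02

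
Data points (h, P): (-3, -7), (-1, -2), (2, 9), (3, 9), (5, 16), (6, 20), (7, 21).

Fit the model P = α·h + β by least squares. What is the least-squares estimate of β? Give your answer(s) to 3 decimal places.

β = 1.567

Sums needed: Σh·h = 133, Σh = 19, Σ1 = 7.
For AᵀP: Σh·P = 415, ΣP = 66.
Eliminating β: 7·(row 1) − 19·(row 2) gives 570·α = 7·415 − 19·66 = 1651, so α = 1651/570.
Then β = (66 − 19·(1651/570))/7 = 47/30.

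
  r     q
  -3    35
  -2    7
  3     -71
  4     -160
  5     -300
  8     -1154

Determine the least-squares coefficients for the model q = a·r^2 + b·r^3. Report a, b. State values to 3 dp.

The normal system AᵀA·[a, b]ᵀ = Aᵀq is [[5155, 36885]; [36885, 283387]]·[a, b]ᵀ = [-84212, -641506]ᵀ.
Determinant 5155·283387 − 36885² = 100356760.
a = ((-84212)·283387 − 36885·(-641506))/100356760 = -101318617/50178380; b = (5155·(-641506) − 36885·(-84212))/100356760 = -20080381/10035676.

a = -2.019, b = -2.001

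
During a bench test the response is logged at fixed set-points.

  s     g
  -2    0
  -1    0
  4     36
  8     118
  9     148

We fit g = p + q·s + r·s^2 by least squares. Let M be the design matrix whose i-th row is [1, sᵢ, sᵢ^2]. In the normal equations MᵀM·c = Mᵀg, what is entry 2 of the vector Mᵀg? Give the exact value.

Entry 2 ↔ basis s, so (Mᵀg)_{2} = Σᵢ (s)·gᵢ = (-2)·(0) + (-1)·(0) + (4)·(36) + (8)·(118) + (9)·(148) = 2420.

2420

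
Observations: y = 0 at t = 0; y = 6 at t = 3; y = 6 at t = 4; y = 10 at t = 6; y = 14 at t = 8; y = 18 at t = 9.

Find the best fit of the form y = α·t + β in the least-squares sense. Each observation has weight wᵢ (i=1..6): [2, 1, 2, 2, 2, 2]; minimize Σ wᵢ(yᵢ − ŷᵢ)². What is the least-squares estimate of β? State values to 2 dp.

Compute the Gram sums: Σwᵢ·t·t = 403, Σwᵢ·t = 57, Σwᵢ·1 = 11.
And Σwᵢ·t·y = 734, Σwᵢ·y = 102.
Eliminating β: 11·(row 1) − 57·(row 2) gives 1184·α = 11·734 − 57·102 = 2260, so α = 565/296.
Then β = (102 − 57·(565/296))/11 = -183/296.

β = -0.62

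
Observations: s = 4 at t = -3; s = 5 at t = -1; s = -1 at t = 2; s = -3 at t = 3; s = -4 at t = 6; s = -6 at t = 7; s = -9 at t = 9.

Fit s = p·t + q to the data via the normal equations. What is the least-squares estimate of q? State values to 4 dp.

q = 1.7368

Normal-equation sums: Σt·t = 189, Σt = 23, Σ1 = 7.
Moment sums: Σt·s = -175, Σs = -14.
So MᵀM·[p, q]ᵀ = Mᵀs: [[189, 23]; [23, 7]]·[p, q]ᵀ = [-175, -14]ᵀ.
Determinant 189·7 − 23² = 794.
p = ((-175)·7 − 23·(-14))/794 = -903/794; q = (189·(-14) − 23·(-175))/794 = 1379/794.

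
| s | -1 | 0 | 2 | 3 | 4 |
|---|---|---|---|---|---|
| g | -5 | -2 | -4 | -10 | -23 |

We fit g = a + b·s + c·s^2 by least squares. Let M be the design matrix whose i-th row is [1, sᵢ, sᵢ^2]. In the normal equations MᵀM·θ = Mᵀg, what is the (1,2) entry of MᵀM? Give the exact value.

Row 1 ↔ basis 1, column 2 ↔ basis s, so (MᵀM)_{1,2} = Σᵢ s = (1)·(-1) + (1)·(0) + (1)·(2) + (1)·(3) + (1)·(4) = 8.

8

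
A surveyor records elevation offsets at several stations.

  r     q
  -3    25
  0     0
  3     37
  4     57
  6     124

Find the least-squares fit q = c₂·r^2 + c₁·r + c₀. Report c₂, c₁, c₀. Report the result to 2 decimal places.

Setting ∂/∂c₂ … = 0 gives: 1714·c₂ + 280·c₁ + 70·c₀ = 5934;  280·c₂ + 70·c₁ + 10·c₀ = 1008;  70·c₂ + 10·c₁ + 5·c₀ = 243.
Inverting the 3×3 Gram matrix, [c₂, c₁, c₀]ᵀ = [892/285, 2389/1425, 679/475]ᵀ.

c₂ = 3.13, c₁ = 1.68, c₀ = 1.43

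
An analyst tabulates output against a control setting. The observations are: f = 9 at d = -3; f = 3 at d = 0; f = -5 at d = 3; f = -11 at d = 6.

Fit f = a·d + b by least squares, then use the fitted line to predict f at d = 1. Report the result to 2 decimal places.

Setting ∂/∂a … = 0 gives: 54·a + 6·b = -108;  6·a + 4·b = -4.
Determinant 54·4 − 6² = 180.
a = ((-108)·4 − 6·(-4))/180 = -34/15; b = (54·(-4) − 6·(-108))/180 = 12/5.
At d = 1: f̂ = (-34/15)·(1) + (12/5)·(1) = 2/15.

f̂ = 0.13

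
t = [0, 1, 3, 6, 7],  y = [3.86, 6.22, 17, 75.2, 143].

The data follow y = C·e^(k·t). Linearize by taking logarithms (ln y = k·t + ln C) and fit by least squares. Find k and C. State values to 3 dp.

k = 0.510, C = 3.757

Taking logs, ln y = k·t + ln C, so regress ln y on t.
Σt = 17.0000, Σ(t)² = 95.0000, Σln y = 15.2946, Σt·ln y = 70.9882.
Normal system: [[95.0000, 17.0000]; [17.0000, 5]]·[k, ln C]ᵀ = [70.9882, 15.2946]ᵀ.
Solving (det = 186.0000): k = 0.51039, ln C = 1.32361, so C = exp(1.32361) = 3.75696.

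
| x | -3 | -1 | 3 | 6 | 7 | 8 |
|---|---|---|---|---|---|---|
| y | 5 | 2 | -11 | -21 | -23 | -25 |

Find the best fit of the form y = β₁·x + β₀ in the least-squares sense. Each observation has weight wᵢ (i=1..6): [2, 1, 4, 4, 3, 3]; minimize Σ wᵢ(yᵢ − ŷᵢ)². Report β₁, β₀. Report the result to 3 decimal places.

β₁ = -2.868, β₀ = -2.808

The normal system AᵀWA·[β₁, β₀]ᵀ = AᵀWy is [[538, 74]; [74, 17]]·[β₁, β₀]ᵀ = [-1751, -260]ᵀ.
det = 538·17 − 74² = 3670.
β₁ = ((-1751)·17 − 74·(-260))/3670 = -10527/3670; β₀ = (538·(-260) − 74·(-1751))/3670 = -5153/1835.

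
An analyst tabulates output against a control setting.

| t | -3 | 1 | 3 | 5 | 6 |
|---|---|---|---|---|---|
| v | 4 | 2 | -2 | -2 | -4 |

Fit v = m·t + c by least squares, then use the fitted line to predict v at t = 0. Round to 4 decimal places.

v̂ = 1.7188

Normal-equation sums: Σt·t = 80, Σt = 12, Σ1 = 5.
Right-hand side: Σt·v = -50, Σv = -2.
Δ = 80·5 − 12² = 256.
m = ((-50)·5 − 12·(-2))/256 = -113/128; c = (80·(-2) − 12·(-50))/256 = 55/32.
At t = 0: v̂ = (-113/128)·(0) + (55/32)·(1) = 55/32.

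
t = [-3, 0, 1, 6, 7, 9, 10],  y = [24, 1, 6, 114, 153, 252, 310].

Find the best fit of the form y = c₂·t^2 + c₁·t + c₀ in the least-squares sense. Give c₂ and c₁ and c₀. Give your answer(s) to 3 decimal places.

Compute the Gram sums: Σt^2·t^2 = 20340, Σt^2·t = 2262, Σt^2 = 276, Σt·t = 276, Σt = 30, Σ1 = 7.
Moment sums: Σt^2·y = 63235, Σt·y = 7057, Σy = 860.
Solving the 3×3 system (Gaussian elimination) gives c₂ = 799697/268086, c₁ = 276793/268086, c₀ = 5217/6383.

c₂ = 2.983, c₁ = 1.032, c₀ = 0.817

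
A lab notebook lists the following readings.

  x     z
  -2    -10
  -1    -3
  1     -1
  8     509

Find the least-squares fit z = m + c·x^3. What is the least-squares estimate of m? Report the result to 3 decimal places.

m = -2.005

From the data, Σ1 = 4, Σx^3 = 504, Σx^3·x^3 = 262210.
Moment sums: Σz = 495, Σx^3·z = 260690.
AᵀA·[m, c]ᵀ = Aᵀz becomes [[4, 504]; [504, 262210]]·[m, c]ᵀ = [495, 260690]ᵀ.
Eliminating c: 262210·(row 1) − 504·(row 2) gives 794824·m = 262210·495 − 504·260690 = -1593810, so m = -796905/397412.
Then c = (260690 − 504·(-796905/397412))/262210 = 99160/99353.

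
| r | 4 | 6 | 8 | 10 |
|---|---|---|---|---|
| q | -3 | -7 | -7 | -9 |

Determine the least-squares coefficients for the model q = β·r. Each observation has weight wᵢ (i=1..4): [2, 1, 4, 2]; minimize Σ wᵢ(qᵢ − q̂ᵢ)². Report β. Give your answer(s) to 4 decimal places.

β = -0.8969

From the data, Σwᵢ·r·r = 524.
For XᵀWq: Σwᵢ·r·q = -470.
Hence β = -470 / 524 ≈ -0.896947.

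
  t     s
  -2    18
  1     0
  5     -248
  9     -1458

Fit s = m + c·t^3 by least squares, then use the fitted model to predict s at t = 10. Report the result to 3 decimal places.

ŝ = -2000.717

The normal equations are: 4·m + 847·c = -1688;  847·m + 547131·c = -1094026.
(Σ1 = 4, Σt^3 = 847, Σt^3·t^3 = 547131, Σs = -1688, Σt^3·s = -1094026.)
Determinant 4·547131 − 847² = 1471115.
m = ((-1688)·547131 − 847·(-1094026))/1471115 = 3082894/1471115; c = (4·(-1094026) − 847·(-1688))/1471115 = -2946368/1471115.
At t = 10: ŝ = (3082894/1471115)·(1) + (-2946368/1471115)·(1000) = -2943285106/1471115.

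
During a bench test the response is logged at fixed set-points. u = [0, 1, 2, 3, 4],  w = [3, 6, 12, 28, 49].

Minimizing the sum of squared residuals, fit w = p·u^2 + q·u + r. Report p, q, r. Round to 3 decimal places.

Normal-equation sums: Σu^2·u^2 = 354, Σu^2·u = 100, Σu^2 = 30, Σu·u = 30, Σu = 10, Σ1 = 5.
Moment sums: Σu^2·w = 1090, Σu·w = 310, Σw = 98.
So AᵀA·[p, q, r]ᵀ = Aᵀw: [[354, 100, 30]; [100, 30, 10]; [30, 10, 5]]·[p, q, r]ᵀ = [1090, 310, 98]ᵀ.
Row-reducing yields p = 23/7, q = -61/35, r = 118/35.

p = 3.286, q = -1.743, r = 3.371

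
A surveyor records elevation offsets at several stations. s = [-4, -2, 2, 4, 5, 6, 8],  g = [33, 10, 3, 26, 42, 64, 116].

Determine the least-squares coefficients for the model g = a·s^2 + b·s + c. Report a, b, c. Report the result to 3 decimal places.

a = 1.966, b = -1.011, c = -1.606

From the data, Σs^2·s^2 = 6561, Σs^2·s = 853, Σs^2 = 165, Σs·s = 165, Σs = 19, Σ1 = 7.
For Mᵀg: Σs^2·g = 11774, Σs·g = 1480, Σg = 294.
Solving the 3×3 system (Gaussian elimination) gives a = 477996/243089, b = -245705/243089, c = -55771/34727.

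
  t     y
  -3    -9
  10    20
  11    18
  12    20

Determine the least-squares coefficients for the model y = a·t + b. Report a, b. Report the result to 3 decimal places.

a = 1.997, b = -2.725

From the data, Σt·t = 374, Σt = 30, Σ1 = 4.
And Σt·y = 665, Σy = 49.
Normal equations: [[374, 30]; [30, 4]]·[a, b]ᵀ = [665, 49]ᵀ.
Δ = 374·4 − 30² = 596.
a = (665·4 − 30·49)/596 = 595/298; b = (374·49 − 30·665)/596 = -406/149.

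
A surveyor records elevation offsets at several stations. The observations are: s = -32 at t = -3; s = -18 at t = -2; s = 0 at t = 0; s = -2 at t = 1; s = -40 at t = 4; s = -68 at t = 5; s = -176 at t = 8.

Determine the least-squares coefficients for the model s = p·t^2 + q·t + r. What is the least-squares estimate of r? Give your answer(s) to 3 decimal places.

r = -0.922

Forming MᵀM = [[5075, 667, 119]; [667, 119, 13]; [119, 13, 7]] and Mᵀs = [-13966, -1778, -336]ᵀ gives MᵀM·[p, q, r]ᵀ = Mᵀs.
Solving the 3×3 system (Gaussian elimination) gives p = -156489/52843, q = 13273/7549, r = -48700/52843.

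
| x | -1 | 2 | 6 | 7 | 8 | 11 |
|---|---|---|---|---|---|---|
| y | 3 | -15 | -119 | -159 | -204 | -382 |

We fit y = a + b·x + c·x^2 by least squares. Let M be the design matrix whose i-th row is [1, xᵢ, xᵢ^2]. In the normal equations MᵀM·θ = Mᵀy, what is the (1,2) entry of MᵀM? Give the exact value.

Row 1 ↔ basis 1, column 2 ↔ basis x, so (MᵀM)_{1,2} = Σᵢ x = (1)·(-1) + (1)·(2) + (1)·(6) + (1)·(7) + (1)·(8) + (1)·(11) = 33.

33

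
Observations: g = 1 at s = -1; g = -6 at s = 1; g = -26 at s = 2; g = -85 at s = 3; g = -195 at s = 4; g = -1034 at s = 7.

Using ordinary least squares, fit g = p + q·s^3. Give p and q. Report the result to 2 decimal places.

p = -2.65, q = -3.01

Setting ∂/∂p … = 0 gives: 6·p + 442·q = -1345;  442·p + 122540·q = -369652.
(Σ1 = 6, Σs^3 = 442, Σs^3·s^3 = 122540, Σg = -1345, Σs^3·g = -369652.)
det = 6·122540 − 442² = 539876.
p = ((-1345)·122540 − 442·(-369652))/539876 = -357529/134969; q = (6·(-369652) − 442·(-1345))/539876 = -811711/269938.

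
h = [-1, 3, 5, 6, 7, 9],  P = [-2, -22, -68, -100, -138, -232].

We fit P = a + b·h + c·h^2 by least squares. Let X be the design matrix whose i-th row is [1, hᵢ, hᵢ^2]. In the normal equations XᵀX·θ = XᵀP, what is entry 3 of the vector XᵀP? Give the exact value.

Entry 3 ↔ basis h^2, so (XᵀP)_{3} = Σᵢ (h^2)·Pᵢ = (1)·(-2) + (9)·(-22) + (25)·(-68) + (36)·(-100) + (49)·(-138) + (81)·(-232) = -31054.

-31054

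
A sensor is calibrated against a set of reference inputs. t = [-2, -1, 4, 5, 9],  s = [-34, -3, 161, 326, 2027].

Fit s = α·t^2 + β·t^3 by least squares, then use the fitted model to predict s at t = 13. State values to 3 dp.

The normal equations are: 7459·α + 63165·β = 174774;  63165·α + 551227·β = 1529012.
(Σt^2·t^2 = 7459, Σt^2·t^3 = 63165, Σt^3·t^3 = 551227, Σt^2·s = 174774, Σt^3·s = 1529012.)
Eliminating β: 551227·(row 1) − 63165·(row 2) gives 121784968·α = 551227·174774 − 63165·1529012 = -239895282, so α = -119947641/60892484.
Then β = (1529012 − 63165·(-119947641/60892484))/551227 = 182650399/60892484.
At t = 13: ŝ = (-119947641/60892484)·(169) + (182650399/60892484)·(2197) = 190505887637/30446242.

ŝ = 6257.123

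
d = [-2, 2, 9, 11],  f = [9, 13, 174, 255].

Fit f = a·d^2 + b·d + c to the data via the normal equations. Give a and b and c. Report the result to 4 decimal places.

With design matrix A, AᵀA = [[21234, 2060, 210]; [2060, 210, 20]; [210, 20, 4]] and Aᵀf = [45037, 4379, 451]ᵀ.
Inverting the 3×3 Gram matrix, [a, b, c]ᵀ = [40861/20578, 110821/102890, 32073/10289]ᵀ.

a = 1.9857, b = 1.0771, c = 3.1172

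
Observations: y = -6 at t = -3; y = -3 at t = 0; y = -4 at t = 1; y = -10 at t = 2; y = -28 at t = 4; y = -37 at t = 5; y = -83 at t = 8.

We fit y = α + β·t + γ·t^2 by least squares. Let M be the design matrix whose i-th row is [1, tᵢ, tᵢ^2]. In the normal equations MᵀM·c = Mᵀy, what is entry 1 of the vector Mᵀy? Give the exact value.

-171

Entry 1 ↔ basis 1, so (Mᵀy)_{1} = Σᵢ yᵢ = (1)·(-6) + (1)·(-3) + (1)·(-4) + (1)·(-10) + (1)·(-28) + (1)·(-37) + (1)·(-83) = -171.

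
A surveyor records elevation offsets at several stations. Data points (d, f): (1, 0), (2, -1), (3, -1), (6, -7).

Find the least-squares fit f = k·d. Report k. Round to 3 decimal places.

Normal-equation sums: Σd·d = 50.
And Σd·f = -47.
Normal equations: [[50]]·[k]ᵀ = [-47]ᵀ.
k = (-47)/50 = -0.94.

k = -0.940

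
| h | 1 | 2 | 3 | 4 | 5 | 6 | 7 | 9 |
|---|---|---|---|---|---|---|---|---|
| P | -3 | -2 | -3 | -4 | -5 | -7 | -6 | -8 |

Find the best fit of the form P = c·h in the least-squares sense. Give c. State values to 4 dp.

Forming AᵀA = [[221]] and AᵀP = [-213]ᵀ gives AᵀA·[c]ᵀ = AᵀP.
c = (-213)/221 = -0.963801.

c = -0.9638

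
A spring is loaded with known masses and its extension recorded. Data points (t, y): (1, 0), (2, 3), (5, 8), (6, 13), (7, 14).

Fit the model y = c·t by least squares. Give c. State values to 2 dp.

c = 1.93

From the data, Σt·t = 115.
And Σt·y = 222.
c = 222/115 = 1.93043.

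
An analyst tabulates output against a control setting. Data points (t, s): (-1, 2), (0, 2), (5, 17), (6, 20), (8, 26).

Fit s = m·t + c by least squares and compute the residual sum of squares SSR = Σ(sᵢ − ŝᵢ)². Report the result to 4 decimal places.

From the data, Σt·t = 126, Σt = 18, Σ1 = 5.
Right-hand side: Σt·s = 411, Σs = 67.
So XᵀX·[m, c]ᵀ = Xᵀs: [[126, 18]; [18, 5]]·[m, c]ᵀ = [411, 67]ᵀ.
det = 126·5 − 18² = 306.
m = (411·5 − 18·67)/306 = 283/102; c = (126·67 − 18·411)/306 = 58/17.
Residuals: 139/102, -24/17, -29/102, -1/17, 20/51; SSR = 139/34.

SSR = 4.0882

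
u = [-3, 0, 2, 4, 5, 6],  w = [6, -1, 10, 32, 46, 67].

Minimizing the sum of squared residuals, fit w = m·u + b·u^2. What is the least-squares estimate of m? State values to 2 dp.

Entries of XᵀX: Σu·u = 90, Σu·u^2 = 386, Σu^2·u^2 = 2274.
For Xᵀw: Σu·w = 762, Σu^2·w = 4168.
So XᵀX·[m, b]ᵀ = Xᵀw: [[90, 386]; [386, 2274]]·[m, b]ᵀ = [762, 4168]ᵀ.
Δ = 90·2274 − 386² = 55664.
m = (762·2274 − 386·4168)/55664 = 30985/13916; b = (90·4168 − 386·762)/55664 = 20247/13916.

m = 2.23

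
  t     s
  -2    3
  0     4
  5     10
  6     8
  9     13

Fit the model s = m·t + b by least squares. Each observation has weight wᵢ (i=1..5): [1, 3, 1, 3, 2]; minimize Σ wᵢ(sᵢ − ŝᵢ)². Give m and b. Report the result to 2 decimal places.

MᵀWM·[m, b]ᵀ = MᵀWs reads: 299·m + 39·b = 422;  39·m + 10·b = 75.
(Σwᵢ·t·t = 299, Σwᵢ·t = 39, Σwᵢ·1 = 10, Σwᵢ·t·s = 422, Σwᵢ·s = 75.)
Determinant 299·10 − 39² = 1469.
m = (422·10 − 39·75)/1469 = 1295/1469; b = (299·75 − 39·422)/1469 = 459/113.

m = 0.88, b = 4.06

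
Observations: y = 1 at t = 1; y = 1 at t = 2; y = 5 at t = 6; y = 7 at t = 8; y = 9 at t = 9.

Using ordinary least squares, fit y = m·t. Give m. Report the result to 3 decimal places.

m = 0.914

With design matrix X, XᵀX = [[186]] and Xᵀy = [170]ᵀ.
Hence m = 170 / 186 ≈ 0.913978.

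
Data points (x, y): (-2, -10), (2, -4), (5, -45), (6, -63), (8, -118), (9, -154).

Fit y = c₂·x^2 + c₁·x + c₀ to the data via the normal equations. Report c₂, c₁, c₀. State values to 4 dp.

The normal system MᵀM·[c₂, c₁, c₀]ᵀ = Mᵀy is [[12610, 1582, 214]; [1582, 214, 28]; [214, 28, 6]]·[c₂, c₁, c₀]ᵀ = [-23475, -2921, -394]ᵀ.
Row-reducing yields c₂ = -923/447, c₁ = 163841/111750, c₀ = 21207/18625.

c₂ = -2.0649, c₁ = 1.4661, c₀ = 1.1386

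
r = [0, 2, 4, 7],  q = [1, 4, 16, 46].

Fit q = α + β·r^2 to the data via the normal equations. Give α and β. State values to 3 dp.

Sums needed: Σ1 = 4, Σr^2 = 69, Σr^2·r^2 = 2673.
Right-hand side: Σq = 67, Σr^2·q = 2526.
XᵀX·[α, β]ᵀ = Xᵀq becomes [[4, 69]; [69, 2673]]·[α, β]ᵀ = [67, 2526]ᵀ.
Δ = 4·2673 − 69² = 5931.
α = (67·2673 − 69·2526)/5931 = 533/659; β = (4·2526 − 69·67)/5931 = 609/659.

α = 0.809, β = 0.924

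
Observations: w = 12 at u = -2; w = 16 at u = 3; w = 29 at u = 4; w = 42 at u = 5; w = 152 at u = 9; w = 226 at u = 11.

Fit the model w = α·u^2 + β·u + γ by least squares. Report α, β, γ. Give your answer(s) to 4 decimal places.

The normal equations are: 22180·α + 2268·β + 256·γ = 41364;  2268·α + 256·β + 30·γ = 4204;  256·α + 30·β + 6·γ = 477.
(Σu^2·u^2 = 22180, Σu^2·u = 2268, Σu^2 = 256, Σu·u = 256, Σu = 30, Σ1 = 6, Σu^2·w = 41364, Σu·w = 4204, Σw = 477.)
Solving the 3×3 system (Gaussian elimination) gives α = 12903/6514, β = -8483/6514, γ = 4875/3257.

α = 1.9808, β = -1.3023, γ = 1.4968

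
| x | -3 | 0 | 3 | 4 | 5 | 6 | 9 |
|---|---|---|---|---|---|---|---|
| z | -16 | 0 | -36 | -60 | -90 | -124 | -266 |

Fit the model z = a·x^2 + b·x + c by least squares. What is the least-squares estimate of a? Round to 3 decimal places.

a = -2.911

AᵀA·[a, b, c]ᵀ = Aᵀz reads: 8900·a + 1134·b + 176·c = -29688;  1134·a + 176·b + 24·c = -3888;  176·a + 24·b + 7·c = -592.
(Σx^2·x^2 = 8900, Σx^2·x = 1134, Σx^2 = 176, Σx·x = 176, Σx = 24, Σ1 = 7, Σx^2·z = -29688, Σx·z = -3888, Σz = -592.)
Solving the 3×3 system (Gaussian elimination) gives a = -702344/241241, b = -807252/241241, c = 24560/241241.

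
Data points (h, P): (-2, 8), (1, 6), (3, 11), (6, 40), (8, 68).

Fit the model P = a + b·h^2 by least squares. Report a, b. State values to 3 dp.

The normal system XᵀX·[a, b]ᵀ = XᵀP is [[5, 114]; [114, 5490]]·[a, b]ᵀ = [133, 5929]ᵀ.
Δ = 5·5490 − 114² = 14454.
a = (133·5490 − 114·5929)/14454 = 9044/2409; b = (5·5929 − 114·133)/14454 = 14483/14454.

a = 3.754, b = 1.002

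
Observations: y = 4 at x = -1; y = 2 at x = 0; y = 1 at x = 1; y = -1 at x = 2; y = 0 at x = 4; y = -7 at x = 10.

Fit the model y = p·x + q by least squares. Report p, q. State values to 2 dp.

Compute the Gram sums: Σx·x = 122, Σx = 16, Σ1 = 6.
For Mᵀy: Σx·y = -75, Σy = -1.
Normal equations: [[122, 16]; [16, 6]]·[p, q]ᵀ = [-75, -1]ᵀ.
Eliminating q: 6·(row 1) − 16·(row 2) gives 476·p = 6·(-75) − 16·(-1) = -434, so p = -31/34.
Then q = ((-1) − 16·(-31/34))/6 = 77/34.

p = -0.91, q = 2.26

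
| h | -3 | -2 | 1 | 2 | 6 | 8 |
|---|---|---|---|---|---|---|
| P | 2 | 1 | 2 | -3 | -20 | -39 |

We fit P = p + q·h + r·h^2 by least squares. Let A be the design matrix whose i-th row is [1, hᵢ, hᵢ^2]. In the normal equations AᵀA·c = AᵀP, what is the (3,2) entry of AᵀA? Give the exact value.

Row 3 ↔ basis h^2, column 2 ↔ basis h, so (AᵀA)_{3,2} = Σᵢ (h^2)·(h) = (9)·(-3) + (4)·(-2) + (1)·(1) + (4)·(2) + (36)·(6) + (64)·(8) = 702.

702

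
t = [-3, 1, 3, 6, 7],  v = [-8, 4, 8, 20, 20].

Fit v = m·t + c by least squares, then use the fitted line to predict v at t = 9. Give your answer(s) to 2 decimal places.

v̂ = 26.86

Normal-equation sums: Σt·t = 104, Σt = 14, Σ1 = 5.
And Σt·v = 312, Σv = 44.
Normal equations: [[104, 14]; [14, 5]]·[m, c]ᵀ = [312, 44]ᵀ.
det = 104·5 − 14² = 324.
m = (312·5 − 14·44)/324 = 236/81; c = (104·44 − 14·312)/324 = 52/81.
At t = 9: v̂ = (236/81)·(9) + (52/81)·(1) = 2176/81.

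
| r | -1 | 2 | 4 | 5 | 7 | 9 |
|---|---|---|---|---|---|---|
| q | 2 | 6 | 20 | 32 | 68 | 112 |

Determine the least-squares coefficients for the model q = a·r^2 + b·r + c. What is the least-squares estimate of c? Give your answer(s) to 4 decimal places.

AᵀA·[a, b, c]ᵀ = Aᵀq reads: 9860·a + 1268·b + 176·c = 13550;  1268·a + 176·b + 26·c = 1734;  176·a + 26·b + 6·c = 240.
Solving the 3×3 system (Gaussian elimination) gives a = 46199/31602, b = -11164/15801, c = 944/5267.

c = 0.1792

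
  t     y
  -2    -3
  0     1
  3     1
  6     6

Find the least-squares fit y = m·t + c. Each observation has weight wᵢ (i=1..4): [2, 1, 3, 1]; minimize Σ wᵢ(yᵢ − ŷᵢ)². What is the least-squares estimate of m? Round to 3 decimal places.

Sums needed: Σwᵢ·t·t = 71, Σwᵢ·t = 11, Σwᵢ·1 = 7.
Moment sums: Σwᵢ·t·y = 57, Σwᵢ·y = 4.
Eliminating c: 7·(row 1) − 11·(row 2) gives 376·m = 7·57 − 11·4 = 355, so m = 355/376.
Then c = (4 − 11·(355/376))/7 = -343/376.

m = 0.944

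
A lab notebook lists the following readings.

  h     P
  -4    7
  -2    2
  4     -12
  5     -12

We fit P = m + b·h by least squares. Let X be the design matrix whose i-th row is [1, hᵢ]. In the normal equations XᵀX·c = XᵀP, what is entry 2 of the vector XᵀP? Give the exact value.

Entry 2 ↔ basis h, so (XᵀP)_{2} = Σᵢ (h)·Pᵢ = (-4)·(7) + (-2)·(2) + (4)·(-12) + (5)·(-12) = -140.

-140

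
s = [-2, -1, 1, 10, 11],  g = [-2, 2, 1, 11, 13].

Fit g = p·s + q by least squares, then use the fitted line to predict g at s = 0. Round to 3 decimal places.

ĝ = 1.048

Sums needed: Σs·s = 227, Σs = 19, Σ1 = 5.
For Aᵀg: Σs·g = 256, Σg = 25.
Eliminating q: 5·(row 1) − 19·(row 2) gives 774·p = 5·256 − 19·25 = 805, so p = 805/774.
Then q = (25 − 19·(805/774))/5 = 811/774.
At s = 0: ĝ = (805/774)·(0) + (811/774)·(1) = 811/774.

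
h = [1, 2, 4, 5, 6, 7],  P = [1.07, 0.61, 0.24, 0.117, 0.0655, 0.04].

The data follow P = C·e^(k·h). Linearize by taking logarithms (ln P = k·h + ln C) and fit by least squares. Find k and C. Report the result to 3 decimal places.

With ln Pᵢ as the transformed response and hᵢ as the regressor:
XᵀX = [[131.0000, 25.0000]; [25.0000, 6]], rhs = [-56.2437, -9.9439]ᵀ  (here Σh = 25.0000, Σ(h)² = 131.0000, Σln P = -9.9439, Σh·ln P = -56.2437).
Slope k = (n·Σh·ln P − Σh·Σln P)/(n·Σ(h)² − (Σh)²) = (6·-56.2437 − 25.0000·-9.9439)/161.0000 = -0.55195; ln C = (Σln P − k·Σh)/n = 0.64248, so C = exp(0.64248) = 1.90118.

k = -0.552, C = 1.901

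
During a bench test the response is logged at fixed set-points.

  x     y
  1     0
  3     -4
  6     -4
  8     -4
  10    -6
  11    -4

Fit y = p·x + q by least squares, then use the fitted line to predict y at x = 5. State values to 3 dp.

With design matrix A, AᵀA = [[331, 39]; [39, 6]] and Aᵀy = [-172, -22]ᵀ.
Δ = 331·6 − 39² = 465.
p = ((-172)·6 − 39·(-22))/465 = -58/155; q = (331·(-22) − 39·(-172))/465 = -574/465.
At x = 5: ŷ = (-58/155)·(5) + (-574/465)·(1) = -1444/465.

ŷ = -3.105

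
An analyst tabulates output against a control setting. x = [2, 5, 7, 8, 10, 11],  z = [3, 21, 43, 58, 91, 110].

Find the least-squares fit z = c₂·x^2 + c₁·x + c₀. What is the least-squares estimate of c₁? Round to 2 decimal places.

Compute the Gram sums: Σx^2·x^2 = 31779, Σx^2·x = 3319, Σx^2 = 363, Σx·x = 363, Σx = 43, Σ1 = 6.
For Aᵀz: Σx^2·z = 28766, Σx·z = 2996, Σz = 326.
AᵀA·[c₂, c₁, c₀]ᵀ = Aᵀz becomes [[31779, 3319, 363]; [3319, 363, 43]; [363, 43, 6]]·[c₂, c₁, c₀]ᵀ = [28766, 2996, 326]ᵀ.
Row-reducing yields c₂ = 3221/3360, c₁ = -115/224, c₀ = 13/840.

c₁ = -0.51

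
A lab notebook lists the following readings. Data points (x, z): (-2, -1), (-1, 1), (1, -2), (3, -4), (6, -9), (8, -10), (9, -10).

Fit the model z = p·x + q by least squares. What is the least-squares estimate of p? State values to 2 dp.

Forming MᵀM = [[196, 24]; [24, 7]] and Mᵀz = [-237, -35]ᵀ gives MᵀM·[p, q]ᵀ = Mᵀz.
Δ = 196·7 − 24² = 796.
p = ((-237)·7 − 24·(-35))/796 = -819/796; q = (196·(-35) − 24·(-237))/796 = -293/199.

p = -1.03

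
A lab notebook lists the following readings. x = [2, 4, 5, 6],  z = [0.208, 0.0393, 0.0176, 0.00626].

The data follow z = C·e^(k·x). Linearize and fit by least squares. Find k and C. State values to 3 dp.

k = -0.865, C = 1.215

With ln zᵢ as the transformed response and xᵢ as the regressor:
Sums: Σx = 17.0000, Σ(x)² = 81.0000, Σln z = -13.9202, Σx·ln z = -66.7273.
Normal system: [[81.0000, 17.0000]; [17.0000, 4]]·[k, ln C]ᵀ = [-66.7273, -13.9202]ᵀ.
Δ = 81.0000·4 − (17.0000)² = 35.0000; k = (-66.7273·4 − 17.0000·-13.9202)/35.0000 = -0.86475, ln C = (81.0000·-13.9202 − 17.0000·-66.7273)/35.0000 = 0.19513, so C = exp(0.19513) = 1.21546.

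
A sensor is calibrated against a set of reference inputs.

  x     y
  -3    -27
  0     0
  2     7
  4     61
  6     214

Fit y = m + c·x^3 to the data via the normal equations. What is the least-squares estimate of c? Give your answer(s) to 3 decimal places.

c = 0.992

Forming AᵀA = [[5, 261]; [261, 51545]] and Aᵀy = [255, 50913]ᵀ gives AᵀA·[m, c]ᵀ = Aᵀy.
det = 5·51545 − 261² = 189604.
m = (255·51545 − 261·50913)/189604 = -72159/94802; c = (5·50913 − 261·255)/189604 = 94005/94802.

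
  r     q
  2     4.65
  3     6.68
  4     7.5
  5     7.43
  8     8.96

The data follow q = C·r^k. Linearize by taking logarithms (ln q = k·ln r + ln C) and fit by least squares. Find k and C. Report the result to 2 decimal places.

With ln qᵢ as the transformed response and ln rᵢ as the regressor:
AᵀA = [[10.5236, 6.8669]; [6.8669, 5]], rhs = [13.7324, 9.6492]ᵀ  (here Σln r = 6.8669, Σ(ln r)² = 10.5236, Σln q = 9.6492, Σln r·ln q = 13.7324).
Δ = 10.5236·5 − (6.8669)² = 5.4631; k = (13.7324·5 − 6.8669·9.6492)/5.4631 = 0.43964, ln C = (10.5236·9.6492 − 6.8669·13.7324)/5.4631 = 1.32604, so C = exp(1.32604) = 3.76610.

k = 0.44, C = 3.77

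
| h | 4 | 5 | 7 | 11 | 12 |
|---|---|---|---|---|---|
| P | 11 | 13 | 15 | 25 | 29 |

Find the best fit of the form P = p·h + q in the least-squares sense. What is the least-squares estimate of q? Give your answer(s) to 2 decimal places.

q = 1.46

Normal-equation sums: Σh·h = 355, Σh = 39, Σ1 = 5.
Right-hand side: Σh·P = 837, ΣP = 93.
Determinant 355·5 − 39² = 254.
p = (837·5 − 39·93)/254 = 279/127; q = (355·93 − 39·837)/254 = 186/127.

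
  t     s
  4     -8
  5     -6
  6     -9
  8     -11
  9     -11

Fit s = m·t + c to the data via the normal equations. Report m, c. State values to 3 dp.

m = -0.872, c = -3.419

Setting ∂/∂m … = 0 gives: 222·m + 32·c = -303;  32·m + 5·c = -45.
(Σt·t = 222, Σt = 32, Σ1 = 5, Σt·s = -303, Σs = -45.)
Determinant 222·5 − 32² = 86.
m = ((-303)·5 − 32·(-45))/86 = -75/86; c = (222·(-45) − 32·(-303))/86 = -147/43.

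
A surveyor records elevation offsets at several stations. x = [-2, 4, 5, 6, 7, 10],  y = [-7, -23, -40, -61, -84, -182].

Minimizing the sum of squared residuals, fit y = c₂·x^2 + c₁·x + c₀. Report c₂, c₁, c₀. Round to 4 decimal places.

c₂ = -1.9778, c₁ = 1.2490, c₀ = 3.4052

With design matrix A, AᵀA = [[14594, 1740, 230]; [1740, 230, 30]; [230, 30, 6]] and Aᵀy = [-25908, -3052, -397]ᵀ.
Row-reducing yields c₂ = -67693/34226, c₁ = 213733/171130, c₀ = 116545/34226.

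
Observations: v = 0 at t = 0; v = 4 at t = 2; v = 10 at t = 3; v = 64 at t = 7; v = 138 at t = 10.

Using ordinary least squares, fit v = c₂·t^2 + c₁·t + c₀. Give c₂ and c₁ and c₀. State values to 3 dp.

From the data, Σt^2·t^2 = 12498, Σt^2·t = 1378, Σt^2 = 162, Σt·t = 162, Σt = 22, Σ1 = 5.
Moment sums: Σt^2·v = 17042, Σt·v = 1866, Σv = 216.
Inverting the 3×3 Gram matrix, [c₂, c₁, c₀]ᵀ = [3577/2356, -3409/2356, 221/589]ᵀ.

c₂ = 1.518, c₁ = -1.447, c₀ = 0.375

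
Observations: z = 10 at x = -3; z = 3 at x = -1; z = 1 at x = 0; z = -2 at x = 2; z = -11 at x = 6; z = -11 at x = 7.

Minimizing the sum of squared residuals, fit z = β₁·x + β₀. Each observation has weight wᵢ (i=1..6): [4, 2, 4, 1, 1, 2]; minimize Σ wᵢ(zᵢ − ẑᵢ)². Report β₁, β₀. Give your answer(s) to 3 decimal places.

Entries of MᵀWM: Σwᵢ·x·x = 176, Σwᵢ·x = 8, Σwᵢ·1 = 14.
For MᵀWz: Σwᵢ·x·z = -350, Σwᵢ·z = 15.
Normal equations: [[176, 8]; [8, 14]]·[β₁, β₀]ᵀ = [-350, 15]ᵀ.
Determinant 176·14 − 8² = 2400.
β₁ = ((-350)·14 − 8·15)/2400 = -251/120; β₀ = (176·15 − 8·(-350))/2400 = 34/15.

β₁ = -2.092, β₀ = 2.267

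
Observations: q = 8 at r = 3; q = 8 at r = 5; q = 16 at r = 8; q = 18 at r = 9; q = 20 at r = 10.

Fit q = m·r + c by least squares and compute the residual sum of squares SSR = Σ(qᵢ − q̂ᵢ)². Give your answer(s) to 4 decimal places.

MᵀM·[m, c]ᵀ = Mᵀq reads: 279·m + 35·c = 554;  35·m + 5·c = 70.
Δ = 279·5 − 35² = 170.
m = (554·5 − 35·70)/170 = 32/17; c = (279·70 − 35·554)/170 = 14/17.
Residuals: 26/17, -38/17, 2/17, 4/17, 6/17; SSR = 128/17.

SSR = 7.5294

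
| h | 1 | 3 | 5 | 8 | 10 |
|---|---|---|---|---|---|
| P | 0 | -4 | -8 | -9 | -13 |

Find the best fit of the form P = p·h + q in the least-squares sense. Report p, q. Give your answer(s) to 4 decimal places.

p = -1.3233, q = 0.3459

The normal equations are: 199·p + 27·q = -254;  27·p + 5·q = -34.
(Σh·h = 199, Σh = 27, Σ1 = 5, Σh·P = -254, ΣP = -34.)
Eliminating q: 5·(row 1) − 27·(row 2) gives 266·p = 5·(-254) − 27·(-34) = -352, so p = -176/133.
Then q = ((-34) − 27·(-176/133))/5 = 46/133.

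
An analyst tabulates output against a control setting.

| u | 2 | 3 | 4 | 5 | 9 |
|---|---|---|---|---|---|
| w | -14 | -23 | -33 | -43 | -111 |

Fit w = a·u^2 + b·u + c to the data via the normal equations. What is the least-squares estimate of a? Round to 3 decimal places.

a = -0.988

Forming AᵀA = [[7539, 953, 135]; [953, 135, 23]; [135, 23, 5]] and Aᵀw = [-10857, -1443, -224]ᵀ gives AᵀA·[a, b, c]ᵀ = Aᵀw.
Solving the 3×3 system (Gaussian elimination) gives a = -8599/8702, b = -25191/8702, c = -20899/4351.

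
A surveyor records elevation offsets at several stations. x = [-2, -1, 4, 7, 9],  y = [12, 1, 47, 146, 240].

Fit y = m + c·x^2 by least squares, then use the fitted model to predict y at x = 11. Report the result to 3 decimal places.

ŷ = 359.685

Setting ∂/∂m … = 0 gives: 5·m + 151·c = 446;  151·m + 9235·c = 27395.
Eliminating c: 9235·(row 1) − 151·(row 2) gives 23374·m = 9235·446 − 151·27395 = -17835, so m = -615/806.
Then c = (27395 − 151·(-615/806))/9235 = 2401/806.
At x = 11: ŷ = (-615/806)·(1) + (2401/806)·(121) = 144953/403.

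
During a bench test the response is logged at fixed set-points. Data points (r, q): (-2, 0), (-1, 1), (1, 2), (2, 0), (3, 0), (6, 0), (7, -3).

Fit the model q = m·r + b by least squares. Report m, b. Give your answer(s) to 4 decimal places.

Sums needed: Σr·r = 104, Σr = 16, Σ1 = 7.
For Mᵀq: Σr·q = -20, Σq = 0.
det = 104·7 − 16² = 472.
m = ((-20)·7 − 16·0)/472 = -35/118; b = (104·0 − 16·(-20))/472 = 40/59.

m = -0.2966, b = 0.6780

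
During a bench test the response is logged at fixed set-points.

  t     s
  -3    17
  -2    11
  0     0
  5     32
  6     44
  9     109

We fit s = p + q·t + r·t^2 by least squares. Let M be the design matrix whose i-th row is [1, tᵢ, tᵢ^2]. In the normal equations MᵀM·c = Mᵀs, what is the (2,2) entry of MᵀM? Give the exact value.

Row 2 ↔ basis t, column 2 ↔ basis t, so (MᵀM)_{2,2} = Σᵢ (t)·(t) = (-3)·(-3) + (-2)·(-2) + (0)·(0) + (5)·(5) + (6)·(6) + (9)·(9) = 155.

155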